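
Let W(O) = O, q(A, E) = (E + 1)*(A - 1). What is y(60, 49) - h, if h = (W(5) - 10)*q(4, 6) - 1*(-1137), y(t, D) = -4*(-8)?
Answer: -1000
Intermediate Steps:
y(t, D) = 32
q(A, E) = (1 + E)*(-1 + A)
h = 1032 (h = (5 - 10)*(-1 + 4 - 1*6 + 4*6) - 1*(-1137) = -5*(-1 + 4 - 6 + 24) + 1137 = -5*21 + 1137 = -105 + 1137 = 1032)
y(60, 49) - h = 32 - 1*1032 = 32 - 1032 = -1000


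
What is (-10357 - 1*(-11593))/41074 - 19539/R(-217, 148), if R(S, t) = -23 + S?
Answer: 133806921/1642960 ≈ 81.443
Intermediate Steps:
(-10357 - 1*(-11593))/41074 - 19539/R(-217, 148) = (-10357 - 1*(-11593))/41074 - 19539/(-23 - 217) = (-10357 + 11593)*(1/41074) - 19539/(-240) = 1236*(1/41074) - 19539*(-1/240) = 618/20537 + 6513/80 = 133806921/1642960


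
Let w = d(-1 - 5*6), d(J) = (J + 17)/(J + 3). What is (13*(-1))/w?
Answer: -26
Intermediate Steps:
d(J) = (17 + J)/(3 + J)
w = 1/2 (w = (17 + (-1 - 5*6))/(3 + (-1 - 5*6)) = (17 + (-1 - 30))/(3 + (-1 - 30)) = (17 - 31)/(3 - 31) = -14/(-28) = -1/28*(-14) = 1/2 ≈ 0.50000)
(13*(-1))/w = (13*(-1))/(1/2) = -13*2 = -26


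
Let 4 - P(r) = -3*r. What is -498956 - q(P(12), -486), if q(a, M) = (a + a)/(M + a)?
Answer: -111267148/223 ≈ -4.9896e+5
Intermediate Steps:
P(r) = 4 + 3*r (P(r) = 4 - (-3)*r = 4 + 3*r)
q(a, M) = 2*a/(M + a) (q(a, M) = (2*a)/(M + a) = 2*a/(M + a))
-498956 - q(P(12), -486) = -498956 - 2*(4 + 3*12)/(-486 + (4 + 3*12)) = -498956 - 2*(4 + 36)/(-486 + (4 + 36)) = -498956 - 2*40/(-486 + 40) = -498956 - 2*40/(-446) = -498956 - 2*40*(-1)/446 = -498956 - 1*(-40/223) = -498956 + 40/223 = -111267148/223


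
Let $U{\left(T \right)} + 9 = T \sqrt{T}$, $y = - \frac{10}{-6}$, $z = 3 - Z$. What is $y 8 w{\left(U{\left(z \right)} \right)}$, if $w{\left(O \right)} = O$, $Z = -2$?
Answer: $-120 + \frac{200 \sqrt{5}}{3} \approx 29.071$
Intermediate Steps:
$z = 5$ ($z = 3 - -2 = 3 + 2 = 5$)
$y = \frac{5}{3}$ ($y = \left(-10\right) \left(- \frac{1}{6}\right) = \frac{5}{3} \approx 1.6667$)
$U{\left(T \right)} = -9 + T^{\frac{3}{2}}$ ($U{\left(T \right)} = -9 + T \sqrt{T} = -9 + T^{\frac{3}{2}}$)
$y 8 w{\left(U{\left(z \right)} \right)} = \frac{5}{3} \cdot 8 \left(-9 + 5^{\frac{3}{2}}\right) = \frac{40 \left(-9 + 5 \sqrt{5}\right)}{3} = -120 + \frac{200 \sqrt{5}}{3}$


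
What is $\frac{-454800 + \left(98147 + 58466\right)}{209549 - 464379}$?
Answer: $\frac{298187}{254830} \approx 1.1701$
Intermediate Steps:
$\frac{-454800 + \left(98147 + 58466\right)}{209549 - 464379} = \frac{-454800 + 156613}{-254830} = \left(-298187\right) \left(- \frac{1}{254830}\right) = \frac{298187}{254830}$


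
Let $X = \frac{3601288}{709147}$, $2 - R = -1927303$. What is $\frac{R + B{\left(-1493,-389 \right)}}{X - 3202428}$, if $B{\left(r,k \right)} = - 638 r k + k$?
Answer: $\frac{130698915892535}{1135494303814} \approx 115.1$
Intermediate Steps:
$R = 1927305$ ($R = 2 - -1927303 = 2 + 1927303 = 1927305$)
$X = \frac{3601288}{709147}$ ($X = 3601288 \cdot \frac{1}{709147} = \frac{3601288}{709147} \approx 5.0783$)
$B{\left(r,k \right)} = k - 638 k r$ ($B{\left(r,k \right)} = - 638 k r + k = k - 638 k r$)
$\frac{R + B{\left(-1493,-389 \right)}}{X - 3202428} = \frac{1927305 - 389 \left(1 - -952534\right)}{\frac{3601288}{709147} - 3202428} = \frac{1927305 - 389 \left(1 + 952534\right)}{- \frac{2270988607628}{709147}} = \left(1927305 - 370536115\right) \left(- \frac{709147}{2270988607628}\right) = \left(-368608810\right) \left(- \frac{709147}{2270988607628}\right) = \frac{130698915892535}{1135494303814}$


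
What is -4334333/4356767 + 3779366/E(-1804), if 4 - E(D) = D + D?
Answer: 8225080729463/7868321202 ≈ 1045.3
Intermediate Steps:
E(D) = 4 - 2*D (E(D) = 4 - (D + D) = 4 - 2*D)
-4334333/4356767 + 3779366/E(-1804) = -4334333/4356767 + 3779366/(4 - 2*(-1804)) = -4334333*1/4356767 + 3779366/(4 + 3608) = -4334333/4356767 + 3779366/3612 = -4334333/4356767 + 3779366*(1/3612) = -4334333/4356767 + 1889683/1806 = 8225080729463/7868321202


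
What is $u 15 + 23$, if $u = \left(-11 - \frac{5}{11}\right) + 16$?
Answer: $\frac{1003}{11} \approx 91.182$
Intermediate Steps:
$u = \frac{50}{11}$ ($u = \left(-11 - \frac{5}{11}\right) + 16 = - \frac{126}{11} + 16 = \frac{50}{11} \approx 4.5455$)
$u 15 + 23 = \frac{50}{11} \cdot 15 + 23 = \frac{750}{11} + 23 = \frac{1003}{11}$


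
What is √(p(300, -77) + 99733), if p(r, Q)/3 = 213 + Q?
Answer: √100141 ≈ 316.45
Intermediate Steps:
p(r, Q) = 639 + 3*Q (p(r, Q) = 3*(213 + Q) = 639 + 3*Q)
√(p(300, -77) + 99733) = √((639 + 3*(-77)) + 99733) = √((639 - 231) + 99733) = √(408 + 99733) = √100141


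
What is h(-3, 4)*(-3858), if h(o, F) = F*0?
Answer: 0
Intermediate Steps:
h(o, F) = 0
h(-3, 4)*(-3858) = 0*(-3858) = 0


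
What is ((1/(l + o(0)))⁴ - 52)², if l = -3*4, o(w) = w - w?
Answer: 1162668349441/429981696 ≈ 2704.0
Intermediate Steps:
o(w) = 0
l = -12
((1/(l + o(0)))⁴ - 52)² = ((1/(-12 + 0))⁴ - 52)² = ((1/(-12))⁴ - 52)² = ((-1/12)⁴ - 52)² = (1/20736 - 52)² = (-1078271/20736)² = 1162668349441/429981696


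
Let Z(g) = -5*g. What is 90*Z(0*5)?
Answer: 0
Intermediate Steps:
90*Z(0*5) = 90*(-0*5) = 90*(-5*0) = 90*0 = 0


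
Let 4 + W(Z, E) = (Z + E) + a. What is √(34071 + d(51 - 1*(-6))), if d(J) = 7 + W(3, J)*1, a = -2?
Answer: 2*√8533 ≈ 184.75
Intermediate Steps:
W(Z, E) = -6 + E + Z (W(Z, E) = -4 + ((Z + E) - 2) = -4 + ((E + Z) - 2) = -4 + (-2 + E + Z) = -6 + E + Z)
d(J) = 4 + J (d(J) = 7 + (-6 + J + 3)*1 = 7 + (-3 + J)*1 = 7 + (-3 + J) = 4 + J)
√(34071 + d(51 - 1*(-6))) = √(34071 + (4 + (51 - 1*(-6)))) = √(34071 + (4 + (51 + 6))) = √(34071 + (4 + 57)) = √(34071 + 61) = √34132 = 2*√8533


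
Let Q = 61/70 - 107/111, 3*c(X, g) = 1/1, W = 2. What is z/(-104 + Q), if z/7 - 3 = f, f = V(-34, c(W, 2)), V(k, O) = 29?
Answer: -1740480/808799 ≈ -2.1519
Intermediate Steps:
c(X, g) = ⅓ (c(X, g) = (⅓)/1 = (⅓)*1 = ⅓)
Q = -719/7770 (Q = 61*(1/70) - 107*1/111 = 61/70 - 107/111 = -719/7770 ≈ -0.092535)
f = 29
z = 224 (z = 21 + 7*29 = 21 + 203 = 224)
z/(-104 + Q) = 224/(-104 - 719/7770) = 224/(-808799/7770) = -7770/808799*224 = -1740480/808799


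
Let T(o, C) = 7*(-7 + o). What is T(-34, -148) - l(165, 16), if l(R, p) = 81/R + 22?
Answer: -17022/55 ≈ -309.49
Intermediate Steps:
l(R, p) = 22 + 81/R
T(o, C) = -49 + 7*o
T(-34, -148) - l(165, 16) = (-49 + 7*(-34)) - (22 + 81/165) = (-49 - 238) - (22 + 81*(1/165)) = -287 - (22 + 27/55) = -287 - 1*1237/55 = -287 - 1237/55 = -17022/55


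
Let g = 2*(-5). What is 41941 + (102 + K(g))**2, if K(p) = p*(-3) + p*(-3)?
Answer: 68185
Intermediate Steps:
g = -10
K(p) = -6*p (K(p) = -3*p - 3*p = -6*p)
41941 + (102 + K(g))**2 = 41941 + (102 - 6*(-10))**2 = 41941 + (102 + 60)**2 = 41941 + 162**2 = 41941 + 26244 = 68185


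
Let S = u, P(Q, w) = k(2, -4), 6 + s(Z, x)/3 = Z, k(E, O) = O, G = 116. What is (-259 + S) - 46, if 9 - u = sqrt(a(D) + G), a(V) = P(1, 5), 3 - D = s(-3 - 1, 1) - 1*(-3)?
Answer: -296 - 4*sqrt(7) ≈ -306.58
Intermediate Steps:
s(Z, x) = -18 + 3*Z
P(Q, w) = -4
D = 30 (D = 3 - ((-18 + 3*(-3 - 1)) - 1*(-3)) = 3 - ((-18 + 3*(-4)) + 3) = 3 - ((-18 - 12) + 3) = 3 - (-30 + 3) = 3 - 1*(-27) = 3 + 27 = 30)
a(V) = -4
u = 9 - 4*sqrt(7) (u = 9 - sqrt(-4 + 116) = 9 - sqrt(112) = 9 - 4*sqrt(7) ≈ -1.5830)
S = 9 - 4*sqrt(7) ≈ -1.5830
(-259 + S) - 46 = (-259 + (9 - 4*sqrt(7))) - 46 = (-250 - 4*sqrt(7)) - 46 = -296 - 4*sqrt(7)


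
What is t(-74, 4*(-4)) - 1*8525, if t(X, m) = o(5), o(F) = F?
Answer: -8520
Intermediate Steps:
t(X, m) = 5
t(-74, 4*(-4)) - 1*8525 = 5 - 1*8525 = 5 - 8525 = -8520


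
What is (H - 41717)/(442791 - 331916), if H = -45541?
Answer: -87258/110875 ≈ -0.78699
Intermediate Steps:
(H - 41717)/(442791 - 331916) = (-45541 - 41717)/(442791 - 331916) = -87258/110875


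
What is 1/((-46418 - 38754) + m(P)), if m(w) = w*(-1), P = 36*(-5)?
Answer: -1/84992 ≈ -1.1766e-5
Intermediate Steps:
P = -180
m(w) = -w
1/((-46418 - 38754) + m(P)) = 1/((-46418 - 38754) - 1*(-180)) = 1/(-85172 + 180) = 1/(-84992) = -1/84992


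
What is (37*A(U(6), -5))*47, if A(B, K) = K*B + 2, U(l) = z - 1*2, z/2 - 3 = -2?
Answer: 3478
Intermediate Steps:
z = 2 (z = 6 + 2*(-2) = 6 - 4 = 2)
U(l) = 0 (U(l) = 2 - 1*2 = 2 - 2 = 0)
A(B, K) = 2 + B*K (A(B, K) = B*K + 2 = 2 + B*K)
(37*A(U(6), -5))*47 = (37*(2 + 0*(-5)))*47 = (37*(2 + 0))*47 = (37*2)*47 = 74*47 = 3478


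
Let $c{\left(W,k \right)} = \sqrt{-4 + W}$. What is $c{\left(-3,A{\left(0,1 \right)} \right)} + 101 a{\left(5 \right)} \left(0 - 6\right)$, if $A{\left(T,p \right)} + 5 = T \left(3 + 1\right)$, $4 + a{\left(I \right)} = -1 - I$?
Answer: $6060 + i \sqrt{7} \approx 6060.0 + 2.6458 i$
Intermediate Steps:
$a{\left(I \right)} = -5 - I$ ($a{\left(I \right)} = -4 - \left(1 + I\right) = -5 - I$)
$A{\left(T,p \right)} = -5 + 4 T$ ($A{\left(T,p \right)} = -5 + T \left(3 + 1\right) = -5 + T 4 = -5 + 4 T$)
$c{\left(-3,A{\left(0,1 \right)} \right)} + 101 a{\left(5 \right)} \left(0 - 6\right) = \sqrt{-4 - 3} + 101 \left(-5 - 5\right) \left(0 - 6\right) = \sqrt{-7} + 101 \left(-5 - 5\right) \left(-6\right) = i \sqrt{7} + 101 \left(\left(-10\right) \left(-6\right)\right) = i \sqrt{7} + 101 \cdot 60 = i \sqrt{7} + 6060 = 6060 + i \sqrt{7}$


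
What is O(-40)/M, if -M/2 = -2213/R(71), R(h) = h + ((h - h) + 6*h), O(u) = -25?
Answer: -12425/4426 ≈ -2.8073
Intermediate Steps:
R(h) = 7*h (R(h) = h + (0 + 6*h) = h + 6*h = 7*h)
M = 4426/497 (M = -(-4426)/(7*71) = -(-4426)/497 = -2*(-2213/497) = 4426/497 ≈ 8.9054)
O(-40)/M = -25/4426/497 = -25*497/4426 = -12425/4426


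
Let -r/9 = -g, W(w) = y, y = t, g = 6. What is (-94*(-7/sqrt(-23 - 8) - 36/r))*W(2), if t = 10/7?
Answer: 1880/21 - 940*I*sqrt(31)/31 ≈ 89.524 - 168.83*I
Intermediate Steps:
t = 10/7 (t = 10*(1/7) = 10/7 ≈ 1.4286)
y = 10/7 ≈ 1.4286
W(w) = 10/7
r = 54 (r = -(-9)*6 = -9*(-6) = 54)
(-94*(-7/sqrt(-23 - 8) - 36/r))*W(2) = -94*(-7/sqrt(-23 - 8) - 36/54)*(10/7) = -94*(-7*(-I*sqrt(31)/31) - 36*1/54)*(10/7) = -94*(-7*(-I*sqrt(31)/31) - 2/3)*(10/7) = -94*(-(-7)*I*sqrt(31)/31 - 2/3)*(10/7) = -94*(7*I*sqrt(31)/31 - 2/3)*(10/7) = -94*(-2/3 + 7*I*sqrt(31)/31)*(10/7) = (188/3 - 658*I*sqrt(31)/31)*(10/7) = 1880/21 - 940*I*sqrt(31)/31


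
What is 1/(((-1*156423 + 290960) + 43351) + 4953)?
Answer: 1/182841 ≈ 5.4692e-6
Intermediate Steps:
1/(((-1*156423 + 290960) + 43351) + 4953) = 1/(((-156423 + 290960) + 43351) + 4953) = 1/((134537 + 43351) + 4953) = 1/(177888 + 4953) = 1/182841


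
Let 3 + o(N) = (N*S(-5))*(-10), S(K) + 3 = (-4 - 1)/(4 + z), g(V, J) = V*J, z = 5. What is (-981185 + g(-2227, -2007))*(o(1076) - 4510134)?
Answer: -140397492296852/9 ≈ -1.5600e+13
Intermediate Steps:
g(V, J) = J*V
S(K) = -32/9 (S(K) = -3 + (-4 - 1)/(4 + 5) = -3 - 5/9 = -32/9)
o(N) = -3 + 320*N/9 (o(N) = -3 + (N*(-32/9))*(-10) = -3 - 32*N/9*(-10) = -3 + 320*N/9)
(-981185 + g(-2227, -2007))*(o(1076) - 4510134) = (-981185 - 2007*(-2227))*((-3 + (320/9)*1076) - 4510134) = (-981185 + 4469589)*((-3 + 344320/9) - 4510134) = 3488404*(344293/9 - 4510134) = 3488404*(-40246913/9) = -140397492296852/9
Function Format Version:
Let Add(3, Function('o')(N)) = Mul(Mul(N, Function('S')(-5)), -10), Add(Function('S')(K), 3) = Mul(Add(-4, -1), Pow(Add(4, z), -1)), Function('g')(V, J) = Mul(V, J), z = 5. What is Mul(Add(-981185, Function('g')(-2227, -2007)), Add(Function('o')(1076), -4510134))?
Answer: Rational(-140397492296852, 9) ≈ -1.5600e+13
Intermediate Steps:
Function('g')(V, J) = Mul(J, V)
Function('S')(K) = Rational(-32, 9) (Function('S')(K) = Add(-3, Mul(Add(-4, -1), Pow(Add(4, 5), -1))) = Add(-3, Mul(-5, Pow(9, -1))) = Add(-3, Mul(-5, Rational(1, 9))) = Add(-3, Rational(-5, 9)) = Rational(-32, 9))
Function('o')(N) = Add(-3, Mul(Rational(320, 9), N)) (Function('o')(N) = Add(-3, Mul(Mul(N, Rational(-32, 9)), -10)) = Add(-3, Mul(Mul(Rational(-32, 9), N), -10)) = Add(-3, Mul(Rational(320, 9), N)))
Mul(Add(-981185, Function('g')(-2227, -2007)), Add(Function('o')(1076), -4510134)) = Mul(Add(-981185, Mul(-2007, -2227)), Add(Add(-3, Mul(Rational(320, 9), 1076)), -4510134)) = Mul(Add(-981185, 4469589), Add(Add(-3, Rational(344320, 9)), -4510134)) = Mul(3488404, Add(Rational(344293, 9), -4510134)) = Mul(3488404, Rational(-40246913, 9)) = Rational(-140397492296852, 9)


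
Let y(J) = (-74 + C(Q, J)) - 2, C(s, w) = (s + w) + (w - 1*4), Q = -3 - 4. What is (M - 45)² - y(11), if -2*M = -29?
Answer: 3981/4 ≈ 995.25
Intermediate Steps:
M = 29/2 (M = -½*(-29) = 29/2 ≈ 14.500)
Q = -7
C(s, w) = -4 + s + 2*w (C(s, w) = (s + w) + (w - 4) = (s + w) + (-4 + w) = -4 + s + 2*w)
y(J) = -87 + 2*J (y(J) = (-74 + (-4 - 7 + 2*J)) - 2 = (-74 + (-11 + 2*J)) - 2 = (-85 + 2*J) - 2 = -87 + 2*J)
(M - 45)² - y(11) = (29/2 - 45)² - (-87 + 2*11) = (-61/2)² - (-87 + 22) = 3721/4 - 1*(-65) = 3721/4 + 65 = 3981/4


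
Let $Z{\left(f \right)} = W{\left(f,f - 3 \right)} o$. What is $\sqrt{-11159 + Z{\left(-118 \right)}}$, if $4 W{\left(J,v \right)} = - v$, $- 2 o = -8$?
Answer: $i \sqrt{11038} \approx 105.06 i$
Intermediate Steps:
$o = 4$ ($o = \left(- \frac{1}{2}\right) \left(-8\right) = 4$)
$W{\left(J,v \right)} = - \frac{v}{4}$ ($W{\left(J,v \right)} = \frac{\left(-1\right) v}{4} = - \frac{v}{4}$)
$Z{\left(f \right)} = 3 - f$ ($Z{\left(f \right)} = - \frac{f - 3}{4} \cdot 4 = - \frac{-3 + f}{4} \cdot 4 = \left(\frac{3}{4} - \frac{f}{4}\right) 4 = 3 - f$)
$\sqrt{-11159 + Z{\left(-118 \right)}} = \sqrt{-11159 + \left(3 - -118\right)} = \sqrt{-11159 + \left(3 + 118\right)} = \sqrt{-11159 + 121} = \sqrt{-11038} = i \sqrt{11038}$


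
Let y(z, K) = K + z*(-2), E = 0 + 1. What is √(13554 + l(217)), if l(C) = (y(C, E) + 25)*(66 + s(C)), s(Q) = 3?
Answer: 3*I*√1622 ≈ 120.82*I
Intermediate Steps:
E = 1
y(z, K) = K - 2*z
l(C) = 1794 - 138*C (l(C) = ((1 - 2*C) + 25)*(66 + 3) = (26 - 2*C)*69 = 1794 - 138*C)
√(13554 + l(217)) = √(13554 + (1794 - 138*217)) = √(13554 + (1794 - 29946)) = √(13554 - 28152) = √(-14598) = 3*I*√1622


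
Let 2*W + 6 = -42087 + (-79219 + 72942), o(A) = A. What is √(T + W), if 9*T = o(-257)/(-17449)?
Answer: 2*I*√16567983971818/52347 ≈ 155.52*I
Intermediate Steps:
W = -24185 (W = -3 + (-42087 + (-79219 + 72942))/2 = -3 + (-42087 - 6277)/2 = -3 + (½)*(-48364) = -3 - 24182 = -24185)
T = 257/157041 (T = (-257/(-17449))/9 = (-257*(-1/17449))/9 = (⅑)*(257/17449) = 257/157041 ≈ 0.0016365)
√(T + W) = √(257/157041 - 24185) = √(-3798036328/157041) = 2*I*√16567983971818/52347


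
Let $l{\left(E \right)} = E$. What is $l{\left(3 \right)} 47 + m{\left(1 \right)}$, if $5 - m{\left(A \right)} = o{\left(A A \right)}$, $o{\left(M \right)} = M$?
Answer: $145$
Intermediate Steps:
$m{\left(A \right)} = 5 - A^{2}$ ($m{\left(A \right)} = 5 - A A = 5 - A^{2}$)
$l{\left(3 \right)} 47 + m{\left(1 \right)} = 3 \cdot 47 + \left(5 - 1^{2}\right) = 141 + \left(5 - 1\right) = 141 + 4 = 145$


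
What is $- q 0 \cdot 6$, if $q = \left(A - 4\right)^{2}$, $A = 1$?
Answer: $0$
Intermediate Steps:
$q = 9$ ($q = \left(1 - 4\right)^{2} = \left(-3\right)^{2} = 9$)
$- q 0 \cdot 6 = - 9 \cdot 0 \cdot 6 = - 0 \cdot 6 = \left(-1\right) 0 = 0$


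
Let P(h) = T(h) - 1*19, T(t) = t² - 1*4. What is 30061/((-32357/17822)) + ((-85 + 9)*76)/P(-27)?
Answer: -9958536218/601159 ≈ -16566.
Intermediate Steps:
T(t) = -4 + t² (T(t) = t² - 4 = -4 + t²)
P(h) = -23 + h² (P(h) = (-4 + h²) - 1*19 = (-4 + h²) - 19 = -23 + h²)
30061/((-32357/17822)) + ((-85 + 9)*76)/P(-27) = 30061/((-32357/17822)) + ((-85 + 9)*76)/(-23 + (-27)²) = 30061/((-32357*1/17822)) + (-76*76)/(-23 + 729) = 30061/(-1703/938) - 5776/706 = 30061*(-938/1703) - 5776*1/706 = -28197218/1703 - 2888/353 = -9958536218/601159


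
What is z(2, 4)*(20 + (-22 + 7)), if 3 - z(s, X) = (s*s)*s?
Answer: -25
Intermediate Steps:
z(s, X) = 3 - s**3 (z(s, X) = 3 - s*s*s = 3 - s**2*s = 3 - s**3)
z(2, 4)*(20 + (-22 + 7)) = (3 - 1*2**3)*(20 + (-22 + 7)) = (3 - 1*8)*(20 - 15) = (3 - 8)*5 = -5*5 = -25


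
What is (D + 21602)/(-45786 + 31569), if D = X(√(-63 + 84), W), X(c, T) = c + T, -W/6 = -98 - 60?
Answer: -22550/14217 - √21/14217 ≈ -1.5865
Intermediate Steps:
W = 948 (W = -6*(-98 - 60) = -6*(-158) = 948)
X(c, T) = T + c
D = 948 + √21 (D = 948 + √(-63 + 84) = 948 + √21 ≈ 952.58)
(D + 21602)/(-45786 + 31569) = ((948 + √21) + 21602)/(-45786 + 31569) = (22550 + √21)/(-14217) = (22550 + √21)*(-1/14217) = -22550/14217 - √21/14217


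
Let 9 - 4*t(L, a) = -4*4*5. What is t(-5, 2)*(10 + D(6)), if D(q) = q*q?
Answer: 2047/2 ≈ 1023.5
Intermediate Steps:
t(L, a) = 89/4 (t(L, a) = 9/4 - (-4*4)*5/4 = 9/4 - (-4)*5 = 9/4 - ¼*(-80) = 9/4 + 20 = 89/4)
D(q) = q²
t(-5, 2)*(10 + D(6)) = 89*(10 + 6²)/4 = 89*(10 + 36)/4 = (89/4)*46 = 2047/2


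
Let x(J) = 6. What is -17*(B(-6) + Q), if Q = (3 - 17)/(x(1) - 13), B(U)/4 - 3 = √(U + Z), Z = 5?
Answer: -238 - 68*I ≈ -238.0 - 68.0*I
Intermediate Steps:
B(U) = 12 + 4*√(5 + U) (B(U) = 12 + 4*√(U + 5) = 12 + 4*√(5 + U))
Q = 2 (Q = (3 - 17)/(6 - 13) = -14/(-7) = -14*(-⅐) = 2)
-17*(B(-6) + Q) = -17*((12 + 4*√(5 - 6)) + 2) = -17*((12 + 4*√(-1)) + 2) = -17*((12 + 4*I) + 2) = -17*(14 + 4*I) = -238 - 68*I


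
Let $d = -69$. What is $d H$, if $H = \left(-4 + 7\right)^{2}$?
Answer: $-621$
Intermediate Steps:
$H = 9$ ($H = 3^{2} = 9$)
$d H = \left(-69\right) 9 = -621$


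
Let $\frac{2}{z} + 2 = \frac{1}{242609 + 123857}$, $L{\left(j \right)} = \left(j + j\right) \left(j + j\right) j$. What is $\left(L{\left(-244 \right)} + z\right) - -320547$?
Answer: $- \frac{42353583195291}{732931} \approx -5.7787 \cdot 10^{7}$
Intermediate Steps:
$L{\left(j \right)} = 4 j^{3}$ ($L{\left(j \right)} = 2 j 2 j j = 4 j^{2} j = 4 j^{3}$)
$z = - \frac{732932}{732931}$ ($z = \frac{2}{-2 + \frac{1}{242609 + 123857}} = \frac{2}{-2 + \frac{1}{366466}} = \frac{2}{- \frac{732931}{366466}} = 2 \left(- \frac{366466}{732931}\right) = - \frac{732932}{732931} \approx -1.0$)
$\left(L{\left(-244 \right)} + z\right) - -320547 = \left(4 \left(-244\right)^{3} - \frac{732932}{732931}\right) - -320547 = \left(4 \left(-14526784\right) - \frac{732932}{732931}\right) + 320547 = \left(-58107136 - \frac{732932}{732931}\right) + 320547 = - \frac{42588522028548}{732931} + 320547 = - \frac{42353583195291}{732931}$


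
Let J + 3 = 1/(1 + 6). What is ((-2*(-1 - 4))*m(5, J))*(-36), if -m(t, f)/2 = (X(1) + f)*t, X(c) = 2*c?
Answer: -21600/7 ≈ -3085.7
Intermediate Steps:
J = -20/7 (J = -3 + 1/(1 + 6) = -3 + 1/7 = -3 + ⅐ = -20/7 ≈ -2.8571)
m(t, f) = -2*t*(2 + f) (m(t, f) = -2*(2*1 + f)*t = -2*(2 + f)*t = -2*t*(2 + f))
((-2*(-1 - 4))*m(5, J))*(-36) = ((-2*(-1 - 4))*(-2*5*(2 - 20/7)))*(-36) = ((-2*(-5))*(-2*5*(-6/7)))*(-36) = (10*(60/7))*(-36) = (600/7)*(-36) = -21600/7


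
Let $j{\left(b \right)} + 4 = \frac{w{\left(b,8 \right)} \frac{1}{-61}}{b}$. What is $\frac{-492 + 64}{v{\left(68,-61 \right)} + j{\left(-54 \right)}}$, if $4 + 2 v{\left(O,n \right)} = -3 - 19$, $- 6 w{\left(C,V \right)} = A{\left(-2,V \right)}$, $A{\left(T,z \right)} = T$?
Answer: $\frac{4229496}{167993} \approx 25.177$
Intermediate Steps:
$w{\left(C,V \right)} = \frac{1}{3}$ ($w{\left(C,V \right)} = \left(- \frac{1}{6}\right) \left(-2\right) = \frac{1}{3}$)
$v{\left(O,n \right)} = -13$ ($v{\left(O,n \right)} = -2 + \frac{-3 - 19}{2} = -2 + \frac{1}{2} \left(-22\right) = -2 - 11 = -13$)
$j{\left(b \right)} = -4 - \frac{1}{183 b}$ ($j{\left(b \right)} = -4 + \frac{\frac{1}{3} \frac{1}{-61}}{b} = -4 + \frac{\frac{1}{3} \left(- \frac{1}{61}\right)}{b} = -4 - \frac{1}{183 b}$)
$\frac{-492 + 64}{v{\left(68,-61 \right)} + j{\left(-54 \right)}} = \frac{-492 + 64}{-13 - \left(4 + \frac{1}{183 \left(-54\right)}\right)} = - \frac{428}{-13 - \frac{39527}{9882}} = - \frac{428}{- \frac{167993}{9882}} = \left(-428\right) \left(- \frac{9882}{167993}\right) = \frac{4229496}{167993}$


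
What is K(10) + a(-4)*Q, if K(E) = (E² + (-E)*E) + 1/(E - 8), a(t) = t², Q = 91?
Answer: 2913/2 ≈ 1456.5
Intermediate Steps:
K(E) = 1/(-8 + E) (K(E) = (E² - E²) + 1/(-8 + E) = 0 + 1/(-8 + E) = 1/(-8 + E))
K(10) + a(-4)*Q = 1/(-8 + 10) + (-4)²*91 = 1/2 + 16*91 = ½ + 1456 = 2913/2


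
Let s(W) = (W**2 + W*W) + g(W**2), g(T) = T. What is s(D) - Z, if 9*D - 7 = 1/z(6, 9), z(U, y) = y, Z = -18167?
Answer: 39735325/2187 ≈ 18169.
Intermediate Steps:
D = 64/81 (D = 7/9 + (1/9)/9 = 7/9 + (1/9)*(1/9) = 7/9 + 1/81 = 64/81 ≈ 0.79012)
s(W) = 3*W**2 (s(W) = (W**2 + W*W) + W**2 = (W**2 + W**2) + W**2 = 2*W**2 + W**2 = 3*W**2)
s(D) - Z = 3*(64/81)**2 - 1*(-18167) = 3*(4096/6561) + 18167 = 4096/2187 + 18167 = 39735325/2187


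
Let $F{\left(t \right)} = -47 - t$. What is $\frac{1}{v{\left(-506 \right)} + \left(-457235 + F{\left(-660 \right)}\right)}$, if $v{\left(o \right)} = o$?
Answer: $- \frac{1}{457128} \approx -2.1876 \cdot 10^{-6}$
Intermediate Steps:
$\frac{1}{v{\left(-506 \right)} + \left(-457235 + F{\left(-660 \right)}\right)} = \frac{1}{-506 - 456622} = \frac{1}{-457128} = - \frac{1}{457128}$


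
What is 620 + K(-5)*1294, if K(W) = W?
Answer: -5850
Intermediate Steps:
620 + K(-5)*1294 = 620 - 5*1294 = 620 - 6470 = -5850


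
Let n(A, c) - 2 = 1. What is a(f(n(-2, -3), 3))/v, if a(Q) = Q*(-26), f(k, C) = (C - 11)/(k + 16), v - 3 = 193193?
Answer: 52/917681 ≈ 5.6665e-5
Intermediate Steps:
v = 193196 (v = 3 + 193193 = 193196)
n(A, c) = 3 (n(A, c) = 2 + 1 = 3)
f(k, C) = (-11 + C)/(16 + k)
a(Q) = -26*Q
a(f(n(-2, -3), 3))/v = -26*(-11 + 3)/(16 + 3)/193196 = -26*(-8)/19*(1/193196) = -26*(-8/19)*(1/193196) = (208/19)*(1/193196) = 52/917681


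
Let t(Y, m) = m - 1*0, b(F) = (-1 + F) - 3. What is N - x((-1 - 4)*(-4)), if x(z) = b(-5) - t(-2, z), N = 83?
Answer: 112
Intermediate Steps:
b(F) = -4 + F
t(Y, m) = m (t(Y, m) = m + 0 = m)
x(z) = -9 - z (x(z) = (-4 - 5) - z = -9 - z)
N - x((-1 - 4)*(-4)) = 83 - (-9 - (-1 - 4)*(-4)) = 83 - (-9 - (-5)*(-4)) = 83 - (-9 - 1*20) = 83 - (-9 - 20) = 83 - 1*(-29) = 83 + 29 = 112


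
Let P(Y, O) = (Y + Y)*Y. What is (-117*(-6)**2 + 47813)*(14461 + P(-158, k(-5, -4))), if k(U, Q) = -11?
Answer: 2807424789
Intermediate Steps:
P(Y, O) = 2*Y**2 (P(Y, O) = (2*Y)*Y = 2*Y**2)
(-117*(-6)**2 + 47813)*(14461 + P(-158, k(-5, -4))) = (-117*(-6)**2 + 47813)*(14461 + 2*(-158)**2) = (-117*36 + 47813)*(14461 + 2*24964) = (-4212 + 47813)*(14461 + 49928) = 43601*64389 = 2807424789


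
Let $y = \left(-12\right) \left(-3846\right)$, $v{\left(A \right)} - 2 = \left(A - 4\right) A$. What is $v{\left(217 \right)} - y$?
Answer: $71$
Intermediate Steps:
$v{\left(A \right)} = 2 + A \left(-4 + A\right)$ ($v{\left(A \right)} = 2 + \left(A - 4\right) A = 2 + \left(-4 + A\right) A = 2 + A \left(-4 + A\right)$)
$y = 46152$
$v{\left(217 \right)} - y = \left(2 + 217^{2} - 868\right) - 46152 = \left(2 + 47089 - 868\right) - 46152 = 46223 - 46152 = 71$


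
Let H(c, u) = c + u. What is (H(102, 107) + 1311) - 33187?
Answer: -31667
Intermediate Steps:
(H(102, 107) + 1311) - 33187 = ((102 + 107) + 1311) - 33187 = (209 + 1311) - 33187 = 1520 - 33187 = -31667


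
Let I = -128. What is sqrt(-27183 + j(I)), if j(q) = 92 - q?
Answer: I*sqrt(26963) ≈ 164.2*I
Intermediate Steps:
sqrt(-27183 + j(I)) = sqrt(-27183 + (92 - 1*(-128))) = sqrt(-27183 + (92 + 128)) = sqrt(-27183 + 220) = sqrt(-26963) = I*sqrt(26963)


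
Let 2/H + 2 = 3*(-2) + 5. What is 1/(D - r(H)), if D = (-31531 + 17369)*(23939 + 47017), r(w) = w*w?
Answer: -9/9043909852 ≈ -9.9515e-10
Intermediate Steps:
H = -2/3 (H = 2/(-2 + (3*(-2) + 5)) = 2/(-2 + (-6 + 5)) = 2/(-2 - 1) = 2/(-3) = 2*(-1/3) = -2/3 ≈ -0.66667)
r(w) = w**2
D = -1004878872 (D = -14162*70956 = -1004878872)
1/(D - r(H)) = 1/(-1004878872 - (-2/3)**2) = 1/(-1004878872 - 1*4/9) = 1/(-1004878872 - 4/9) = 1/(-9043909852/9) = -9/9043909852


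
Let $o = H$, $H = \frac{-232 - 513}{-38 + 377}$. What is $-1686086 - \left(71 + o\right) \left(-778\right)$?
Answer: $- \frac{553437082}{339} \approx -1.6326 \cdot 10^{6}$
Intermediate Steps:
$H = - \frac{745}{339} \approx -2.1976$
$o = - \frac{745}{339} \approx -2.1976$
$-1686086 - \left(71 + o\right) \left(-778\right) = -1686086 - \left(71 - \frac{745}{339}\right) \left(-778\right) = -1686086 - \frac{23324}{339} \left(-778\right) = -1686086 - - \frac{18146072}{339} = -1686086 + \frac{18146072}{339} = - \frac{553437082}{339}$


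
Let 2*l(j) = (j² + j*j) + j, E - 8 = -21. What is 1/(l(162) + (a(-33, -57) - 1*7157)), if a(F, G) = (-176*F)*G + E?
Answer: -1/311901 ≈ -3.2061e-6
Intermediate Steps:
E = -13 (E = 8 - 21 = -13)
a(F, G) = -13 - 176*F*G (a(F, G) = (-176*F)*G - 13 = -176*F*G - 13 = -13 - 176*F*G)
l(j) = j² + j/2 (l(j) = ((j² + j*j) + j)/2 = ((j² + j²) + j)/2 = (2*j² + j)/2 = (j + 2*j²)/2 = j² + j/2)
1/(l(162) + (a(-33, -57) - 1*7157)) = 1/(162*(½ + 162) + ((-13 - 176*(-33)*(-57)) - 1*7157)) = 1/(162*(325/2) + ((-13 - 331056) - 7157)) = 1/(26325 + (-331069 - 7157)) = 1/(26325 - 338226) = 1/(-311901) = -1/311901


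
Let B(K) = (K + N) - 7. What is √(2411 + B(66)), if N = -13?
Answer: 3*√273 ≈ 49.568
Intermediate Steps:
B(K) = -20 + K (B(K) = (K - 13) - 7 = (-13 + K) - 7 = -20 + K)
√(2411 + B(66)) = √(2411 + (-20 + 66)) = √(2411 + 46) = √2457 = 3*√273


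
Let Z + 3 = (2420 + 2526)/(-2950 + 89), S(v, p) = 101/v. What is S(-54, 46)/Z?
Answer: 288961/730566 ≈ 0.39553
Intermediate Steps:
Z = -13529/2861 (Z = -3 + (2420 + 2526)/(-2950 + 89) = -3 + 4946/(-2861) = -3 + 4946*(-1/2861) = -3 - 4946/2861 = -13529/2861 ≈ -4.7288)
S(-54, 46)/Z = (101/(-54))/(-13529/2861) = (101*(-1/54))*(-2861/13529) = -101/54*(-2861/13529) = 288961/730566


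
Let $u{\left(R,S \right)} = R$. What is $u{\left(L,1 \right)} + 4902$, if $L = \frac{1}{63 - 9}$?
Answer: $\frac{264709}{54} \approx 4902.0$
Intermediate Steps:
$L = \frac{1}{54} \approx 0.018519$
$u{\left(L,1 \right)} + 4902 = \frac{1}{54} + 4902 = \frac{264709}{54}$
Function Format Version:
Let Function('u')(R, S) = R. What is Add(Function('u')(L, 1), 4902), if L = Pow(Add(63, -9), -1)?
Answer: Rational(264709, 54) ≈ 4902.0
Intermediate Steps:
L = Rational(1, 54) (L = Pow(54, -1) = Rational(1, 54) ≈ 0.018519)
Add(Function('u')(L, 1), 4902) = Add(Rational(1, 54), 4902) = Rational(264709, 54)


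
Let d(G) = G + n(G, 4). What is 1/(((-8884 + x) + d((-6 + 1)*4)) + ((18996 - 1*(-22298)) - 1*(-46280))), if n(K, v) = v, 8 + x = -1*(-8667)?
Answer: 1/87333 ≈ 1.1450e-5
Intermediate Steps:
x = 8659 (x = -8 - 1*(-8667) = -8 + 8667 = 8659)
d(G) = 4 + G (d(G) = G + 4 = 4 + G)
1/(((-8884 + x) + d((-6 + 1)*4)) + ((18996 - 1*(-22298)) - 1*(-46280))) = 1/(((-8884 + 8659) + (4 + (-6 + 1)*4)) + ((18996 - 1*(-22298)) - 1*(-46280))) = 1/((-225 + (4 - 5*4)) + ((18996 + 22298) + 46280)) = 1/((-225 + (4 - 20)) + (41294 + 46280)) = 1/((-225 - 16) + 87574) = 1/(-241 + 87574) = 1/87333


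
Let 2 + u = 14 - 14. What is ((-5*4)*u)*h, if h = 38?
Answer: 1520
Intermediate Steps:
u = -2 (u = -2 + (14 - 14) = -2 + 0 = -2)
((-5*4)*u)*h = (-5*4*(-2))*38 = -20*(-2)*38 = 40*38 = 1520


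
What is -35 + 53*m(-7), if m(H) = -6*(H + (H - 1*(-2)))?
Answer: 3781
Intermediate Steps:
m(H) = -12 - 12*H (m(H) = -6*(H + (H + 2)) = -6*(H + (2 + H)) = -6*(2 + 2*H) = -12 - 12*H)
-35 + 53*m(-7) = -35 + 53*(-12 - 12*(-7)) = -35 + 53*(-12 + 84) = -35 + 53*72 = -35 + 3816 = 3781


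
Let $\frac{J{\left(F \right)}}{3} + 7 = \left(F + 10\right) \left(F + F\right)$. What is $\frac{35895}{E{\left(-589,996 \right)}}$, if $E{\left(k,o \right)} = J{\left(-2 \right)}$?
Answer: $- \frac{11965}{39} \approx -306.79$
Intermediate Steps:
$J{\left(F \right)} = -21 + 6 F \left(10 + F\right)$ ($J{\left(F \right)} = -21 + 3 \left(F + 10\right) \left(F + F\right) = -21 + 3 \left(10 + F\right) 2 F = -21 + 3 \cdot 2 F \left(10 + F\right) = -21 + 6 F \left(10 + F\right)$)
$E{\left(k,o \right)} = -117$ ($E{\left(k,o \right)} = -21 + 6 \left(-2\right)^{2} + 60 \left(-2\right) = -21 + 6 \cdot 4 - 120 = -21 + 24 - 120 = -117$)
$\frac{35895}{E{\left(-589,996 \right)}} = \frac{35895}{-117} = 35895 \left(- \frac{1}{117}\right) = - \frac{11965}{39}$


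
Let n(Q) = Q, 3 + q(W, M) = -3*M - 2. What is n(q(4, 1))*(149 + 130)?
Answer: -2232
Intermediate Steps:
q(W, M) = -5 - 3*M (q(W, M) = -3 + (-3*M - 2) = -3 + (-2 - 3*M) = -5 - 3*M)
n(q(4, 1))*(149 + 130) = (-5 - 3*1)*(149 + 130) = (-5 - 3)*279 = -8*279 = -2232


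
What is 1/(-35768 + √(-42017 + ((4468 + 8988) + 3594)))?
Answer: -35768/1279374791 - I*√24967/1279374791 ≈ -2.7957e-5 - 1.2351e-7*I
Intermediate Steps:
1/(-35768 + √(-42017 + ((4468 + 8988) + 3594))) = 1/(-35768 + √(-42017 + (13456 + 3594))) = 1/(-35768 + √(-42017 + 17050)) = 1/(-35768 + √(-24967)) = 1/(-35768 + I*√24967)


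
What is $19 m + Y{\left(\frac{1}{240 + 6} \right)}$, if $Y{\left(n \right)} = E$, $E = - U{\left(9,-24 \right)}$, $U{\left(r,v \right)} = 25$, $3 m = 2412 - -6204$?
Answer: $54543$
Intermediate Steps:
$m = 2872$ ($m = \frac{2412 - -6204}{3} = \frac{2412 + 6204}{3} = \frac{1}{3} \cdot 8616 = 2872$)
$E = -25$ ($E = \left(-1\right) 25 = -25$)
$Y{\left(n \right)} = -25$
$19 m + Y{\left(\frac{1}{240 + 6} \right)} = 19 \cdot 2872 - 25 = 54568 - 25 = 54543$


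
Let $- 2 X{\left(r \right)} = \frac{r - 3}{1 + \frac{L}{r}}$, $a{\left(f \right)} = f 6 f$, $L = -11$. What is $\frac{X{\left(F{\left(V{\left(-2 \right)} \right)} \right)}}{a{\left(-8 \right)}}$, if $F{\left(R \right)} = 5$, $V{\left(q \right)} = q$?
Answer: $\frac{5}{2304} \approx 0.0021701$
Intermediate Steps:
$a{\left(f \right)} = 6 f^{2}$ ($a{\left(f \right)} = 6 f f = 6 f^{2}$)
$X{\left(r \right)} = - \frac{-3 + r}{2 \left(1 - \frac{11}{r}\right)}$ ($X{\left(r \right)} = - \frac{\left(r - 3\right) \frac{1}{1 - \frac{11}{r}}}{2} = - \frac{\left(-3 + r\right) \frac{1}{1 - \frac{11}{r}}}{2} = - \frac{\frac{1}{1 - \frac{11}{r}} \left(-3 + r\right)}{2} = - \frac{-3 + r}{2 \left(1 - \frac{11}{r}\right)}$)
$\frac{X{\left(F{\left(V{\left(-2 \right)} \right)} \right)}}{a{\left(-8 \right)}} = \frac{\frac{1}{2} \cdot 5 \frac{1}{-11 + 5} \left(3 - 5\right)}{6 \left(-8\right)^{2}} = \frac{\frac{1}{2} \cdot 5 \frac{1}{-6} \left(3 - 5\right)}{6 \cdot 64} = \frac{\frac{1}{2} \cdot 5 \left(- \frac{1}{6}\right) \left(-2\right)}{384} = \frac{5}{6} \cdot \frac{1}{384} = \frac{5}{2304}$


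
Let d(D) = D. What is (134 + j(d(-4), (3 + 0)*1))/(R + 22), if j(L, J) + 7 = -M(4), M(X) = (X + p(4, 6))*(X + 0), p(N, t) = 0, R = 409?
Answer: 111/431 ≈ 0.25754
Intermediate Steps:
M(X) = X**2 (M(X) = (X + 0)*(X + 0) = X*X = X**2)
j(L, J) = -23 (j(L, J) = -7 - 1*4**2 = -7 - 1*16 = -7 - 16 = -23)
(134 + j(d(-4), (3 + 0)*1))/(R + 22) = (134 - 23)/(409 + 22) = 111/431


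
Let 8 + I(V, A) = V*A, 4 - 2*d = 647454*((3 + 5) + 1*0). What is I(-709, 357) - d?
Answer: 2336693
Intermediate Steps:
d = -2589814 (d = 2 - 323727*((3 + 5) + 1*0) = 2 - 323727*(8 + 0) = 2 - 323727*8 = 2 - ½*5179632 = 2 - 2589816 = -2589814)
I(V, A) = -8 + A*V (I(V, A) = -8 + V*A = -8 + A*V)
I(-709, 357) - d = (-8 + 357*(-709)) - 1*(-2589814) = (-8 - 253113) + 2589814 = -253121 + 2589814 = 2336693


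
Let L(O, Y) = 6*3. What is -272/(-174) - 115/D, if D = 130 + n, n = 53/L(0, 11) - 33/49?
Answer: 7041758/10149681 ≈ 0.69379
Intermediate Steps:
L(O, Y) = 18
n = 2003/882 (n = 53/18 - 33/49 = 2003/882 ≈ 2.2710)
D = 116663/882 (D = 130 + 2003/882 = 116663/882 ≈ 132.27)
-272/(-174) - 115/D = -272/(-174) - 115/116663/882 = -272*(-1/174) - 115*882/116663 = 136/87 - 101430/116663 = 7041758/10149681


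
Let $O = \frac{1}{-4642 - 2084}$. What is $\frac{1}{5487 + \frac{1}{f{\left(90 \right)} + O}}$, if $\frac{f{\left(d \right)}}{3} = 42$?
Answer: $\frac{847475}{4650102051} \approx 0.00018225$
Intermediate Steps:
$f{\left(d \right)} = 126$ ($f{\left(d \right)} = 3 \cdot 42 = 126$)
$O = - \frac{1}{6726}$ ($O = \frac{1}{-6726} = - \frac{1}{6726} \approx -0.00014868$)
$\frac{1}{5487 + \frac{1}{f{\left(90 \right)} + O}} = \frac{1}{5487 + \frac{1}{126 - \frac{1}{6726}}} = \frac{1}{5487 + \frac{1}{\frac{847475}{6726}}} = \frac{1}{5487 + \frac{6726}{847475}} = \frac{1}{\frac{4650102051}{847475}} = \frac{847475}{4650102051}$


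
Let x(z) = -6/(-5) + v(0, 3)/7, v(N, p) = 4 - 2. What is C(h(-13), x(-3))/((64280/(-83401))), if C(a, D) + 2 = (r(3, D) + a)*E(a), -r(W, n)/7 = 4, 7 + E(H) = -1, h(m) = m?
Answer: -13594363/32140 ≈ -422.97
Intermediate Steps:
v(N, p) = 2
E(H) = -8 (E(H) = -7 - 1 = -8)
r(W, n) = -28 (r(W, n) = -7*4 = -28)
x(z) = 52/35 (x(z) = -6/(-5) + 2/7 = -6*(-⅕) + 2*(⅐) = 6/5 + 2/7 = 52/35)
C(a, D) = 222 - 8*a (C(a, D) = -2 + (-28 + a)*(-8) = -2 + (224 - 8*a) = 222 - 8*a)
C(h(-13), x(-3))/((64280/(-83401))) = (222 - 8*(-13))/((64280/(-83401))) = (222 + 104)/((64280*(-1/83401))) = 326/(-64280/83401) = 326*(-83401/64280) = -13594363/32140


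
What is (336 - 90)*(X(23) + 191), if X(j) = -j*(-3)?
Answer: 63960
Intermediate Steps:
X(j) = 3*j
(336 - 90)*(X(23) + 191) = (336 - 90)*(3*23 + 191) = 246*(69 + 191) = 246*260 = 63960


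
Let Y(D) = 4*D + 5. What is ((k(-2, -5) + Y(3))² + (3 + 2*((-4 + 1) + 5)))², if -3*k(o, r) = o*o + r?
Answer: 7656289/81 ≈ 94522.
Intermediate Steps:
k(o, r) = -r/3 - o²/3 (k(o, r) = -(o*o + r)/3 = -(o² + r)/3 = -(r + o²)/3 = -r/3 - o²/3)
Y(D) = 5 + 4*D
((k(-2, -5) + Y(3))² + (3 + 2*((-4 + 1) + 5)))² = (((-⅓*(-5) - ⅓*(-2)²) + (5 + 4*3))² + (3 + 2*((-4 + 1) + 5)))² = (((5/3 - ⅓*4) + (5 + 12))² + (3 + 2*(-3 + 5)))² = (((5/3 - 4/3) + 17)² + (3 + 2*2))² = ((⅓ + 17)² + (3 + 4))² = ((52/3)² + 7)² = (2704/9 + 7)² = (2767/9)² = 7656289/81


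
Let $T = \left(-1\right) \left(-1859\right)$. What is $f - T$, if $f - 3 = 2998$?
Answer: $1142$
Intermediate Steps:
$f = 3001$ ($f = 3 + 2998 = 3001$)
$T = 1859$
$f - T = 3001 - 1859 = 1142$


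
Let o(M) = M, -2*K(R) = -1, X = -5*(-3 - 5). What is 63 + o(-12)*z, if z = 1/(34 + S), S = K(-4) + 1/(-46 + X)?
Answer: 6453/103 ≈ 62.651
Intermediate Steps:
X = 40 (X = -5*(-8) = 40)
K(R) = ½ (K(R) = -½*(-1) = ½)
S = ⅓ (S = ½ + 1/(-46 + 40) = ½ + 1/(-6) = ½ - ⅙ = ⅓ ≈ 0.33333)
z = 3/103 (z = 1/(34 + ⅓) = 1/(103/3) = 3/103 ≈ 0.029126)
63 + o(-12)*z = 63 - 12*3/103 = 63 - 36/103 = 6453/103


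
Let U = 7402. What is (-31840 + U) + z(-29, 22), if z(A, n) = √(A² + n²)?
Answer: -24438 + 5*√53 ≈ -24402.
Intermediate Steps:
(-31840 + U) + z(-29, 22) = (-31840 + 7402) + √((-29)² + 22²) = -24438 + √(841 + 484) = -24438 + √1325 = -24438 + 5*√53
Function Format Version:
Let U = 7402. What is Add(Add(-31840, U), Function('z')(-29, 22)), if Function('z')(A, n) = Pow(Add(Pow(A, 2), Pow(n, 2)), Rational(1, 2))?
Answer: Add(-24438, Mul(5, Pow(53, Rational(1, 2)))) ≈ -24402.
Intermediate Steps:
Add(Add(-31840, U), Function('z')(-29, 22)) = Add(Add(-31840, 7402), Pow(Add(Pow(-29, 2), Pow(22, 2)), Rational(1, 2))) = Add(-24438, Pow(Add(841, 484), Rational(1, 2))) = Add(-24438, Pow(1325, Rational(1, 2))) = Add(-24438, Mul(5, Pow(53, Rational(1, 2))))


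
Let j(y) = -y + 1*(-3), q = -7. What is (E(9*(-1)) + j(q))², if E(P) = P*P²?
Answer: 525625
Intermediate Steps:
j(y) = -3 - y (j(y) = -y - 3 = -3 - y)
E(P) = P³
(E(9*(-1)) + j(q))² = ((9*(-1))³ + (-3 - 1*(-7)))² = ((-9)³ + (-3 + 7))² = (-729 + 4)² = (-725)² = 525625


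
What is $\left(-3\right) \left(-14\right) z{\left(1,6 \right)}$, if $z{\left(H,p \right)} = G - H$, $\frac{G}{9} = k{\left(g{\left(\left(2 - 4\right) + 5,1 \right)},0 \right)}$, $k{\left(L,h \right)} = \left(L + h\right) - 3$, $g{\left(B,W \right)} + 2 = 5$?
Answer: $-42$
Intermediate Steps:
$g{\left(B,W \right)} = 3$ ($g{\left(B,W \right)} = -2 + 5 = 3$)
$k{\left(L,h \right)} = -3 + L + h$
$G = 0$ ($G = 9 \left(-3 + 3 + 0\right) = 9 \cdot 0 = 0$)
$z{\left(H,p \right)} = - H$ ($z{\left(H,p \right)} = 0 - H = - H$)
$\left(-3\right) \left(-14\right) z{\left(1,6 \right)} = \left(-3\right) \left(-14\right) \left(\left(-1\right) 1\right) = 42 \left(-1\right) = -42$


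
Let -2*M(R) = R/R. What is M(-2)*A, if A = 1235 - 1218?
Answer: -17/2 ≈ -8.5000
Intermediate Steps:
M(R) = -½ (M(R) = -R/(2*R) = -½*1 = -½)
A = 17
M(-2)*A = -½*17 = -17/2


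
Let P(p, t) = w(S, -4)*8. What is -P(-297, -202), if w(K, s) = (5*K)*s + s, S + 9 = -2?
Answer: -1728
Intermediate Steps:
S = -11 (S = -9 - 2 = -11)
w(K, s) = s + 5*K*s (w(K, s) = 5*K*s + s = s + 5*K*s)
P(p, t) = 1728 (P(p, t) = -4*(1 + 5*(-11))*8 = -4*(1 - 55)*8 = -4*(-54)*8 = 216*8 = 1728)
-P(-297, -202) = -1*1728 = -1728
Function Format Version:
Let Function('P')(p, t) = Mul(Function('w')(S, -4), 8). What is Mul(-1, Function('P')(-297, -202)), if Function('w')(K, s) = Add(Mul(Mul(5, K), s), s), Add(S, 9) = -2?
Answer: -1728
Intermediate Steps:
S = -11 (S = Add(-9, -2) = -11)
Function('w')(K, s) = Add(s, Mul(5, K, s)) (Function('w')(K, s) = Add(Mul(5, K, s), s) = Add(s, Mul(5, K, s)))
Function('P')(p, t) = 1728 (Function('P')(p, t) = Mul(Mul(-4, Add(1, Mul(5, -11))), 8) = Mul(Mul(-4, Add(1, -55)), 8) = Mul(Mul(-4, -54), 8) = Mul(216, 8) = 1728)
Mul(-1, Function('P')(-297, -202)) = Mul(-1, 1728) = -1728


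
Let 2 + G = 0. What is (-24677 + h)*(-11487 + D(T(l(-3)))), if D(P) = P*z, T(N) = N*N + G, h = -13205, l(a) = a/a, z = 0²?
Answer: 435150534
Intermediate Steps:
G = -2 (G = -2 + 0 = -2)
z = 0
l(a) = 1
T(N) = -2 + N² (T(N) = N*N - 2 = N² - 2 = -2 + N²)
D(P) = 0 (D(P) = P*0 = 0)
(-24677 + h)*(-11487 + D(T(l(-3)))) = (-24677 - 13205)*(-11487 + 0) = -37882*(-11487) = 435150534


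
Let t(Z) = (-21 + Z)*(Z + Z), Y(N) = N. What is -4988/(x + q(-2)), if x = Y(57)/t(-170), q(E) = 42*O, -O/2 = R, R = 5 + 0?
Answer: 323920720/27274743 ≈ 11.876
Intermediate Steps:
R = 5
O = -10 (O = -2*5 = -10)
q(E) = -420 (q(E) = 42*(-10) = -420)
t(Z) = 2*Z*(-21 + Z) (t(Z) = (-21 + Z)*(2*Z) = 2*Z*(-21 + Z))
x = 57/64940 (x = 57/((2*(-170)*(-21 - 170))) = 57/((2*(-170)*(-191))) = 57/64940 ≈ 0.00087773)
-4988/(x + q(-2)) = -4988/(57/64940 - 420) = -4988/(-27274743/64940) = -4988*(-64940/27274743) = 323920720/27274743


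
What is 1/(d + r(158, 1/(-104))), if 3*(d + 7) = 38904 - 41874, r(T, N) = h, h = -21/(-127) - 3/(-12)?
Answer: -508/506265 ≈ -0.0010034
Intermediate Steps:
h = 211/508 (h = -21*(-1/127) - 3*(-1/12) = 21/127 + 1/4 = 211/508 ≈ 0.41535)
r(T, N) = 211/508
d = -997 (d = -7 + (38904 - 41874)/3 = -7 + (1/3)*(-2970) = -7 - 990 = -997)
1/(d + r(158, 1/(-104))) = 1/(-997 + 211/508) = 1/(-506265/508) = -508/506265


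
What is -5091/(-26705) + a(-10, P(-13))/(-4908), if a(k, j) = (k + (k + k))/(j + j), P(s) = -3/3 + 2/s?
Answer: 24639463/131068140 ≈ 0.18799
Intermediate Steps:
P(s) = -1 + 2/s (P(s) = -3*⅓ + 2/s = -1 + 2/s)
a(k, j) = 3*k/(2*j) (a(k, j) = (k + 2*k)/((2*j)) = (3*k)*(1/(2*j)) = 3*k/(2*j))
-5091/(-26705) + a(-10, P(-13))/(-4908) = -5091/(-26705) + ((3/2)*(-10)/((2 - 1*(-13))/(-13)))/(-4908) = -5091*(-1/26705) + ((3/2)*(-10)/(-(2 + 13)/13))*(-1/4908) = 5091/26705 + ((3/2)*(-10)/(-1/13*15))*(-1/4908) = 5091/26705 + ((3/2)*(-10)/(-15/13))*(-1/4908) = 5091/26705 + ((3/2)*(-10)*(-13/15))*(-1/4908) = 5091/26705 + 13*(-1/4908) = 5091/26705 - 13/4908 = 24639463/131068140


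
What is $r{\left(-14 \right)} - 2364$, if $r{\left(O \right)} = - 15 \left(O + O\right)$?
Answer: $-1944$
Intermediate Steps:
$r{\left(O \right)} = - 30 O$ ($r{\left(O \right)} = - 15 \cdot 2 O = - 30 O$)
$r{\left(-14 \right)} - 2364 = \left(-30\right) \left(-14\right) - 2364 = 420 - 2364 = -1944$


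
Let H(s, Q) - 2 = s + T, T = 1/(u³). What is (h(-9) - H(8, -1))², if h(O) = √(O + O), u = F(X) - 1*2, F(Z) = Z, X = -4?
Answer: 3821473/46656 - 2159*I*√2/36 ≈ 81.907 - 84.813*I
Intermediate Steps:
u = -6 (u = -4 - 1*2 = -4 - 2 = -6)
T = -1/216 (T = 1/((-6)³) = 1/(-216) = -1/216 ≈ -0.0046296)
h(O) = √2*√O (h(O) = √(2*O) = √2*√O)
H(s, Q) = 431/216 + s (H(s, Q) = 2 + (s - 1/216) = 2 + (-1/216 + s) = 431/216 + s)
(h(-9) - H(8, -1))² = (√2*√(-9) - (431/216 + 8))² = (√2*(3*I) - 1*2159/216)² = (3*I*√2 - 2159/216)² = (-2159/216 + 3*I*√2)²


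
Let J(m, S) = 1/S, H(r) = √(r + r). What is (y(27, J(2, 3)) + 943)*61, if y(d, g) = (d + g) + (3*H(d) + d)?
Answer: 182512/3 + 549*√6 ≈ 62182.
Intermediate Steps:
H(r) = √2*√r (H(r) = √(2*r) = √2*√r)
y(d, g) = g + 2*d + 3*√2*√d (y(d, g) = (d + g) + (3*(√2*√d) + d) = (d + g) + (3*√2*√d + d) = (d + g) + (d + 3*√2*√d) = g + 2*d + 3*√2*√d)
(y(27, J(2, 3)) + 943)*61 = ((1/3 + 2*27 + 3*√2*√27) + 943)*61 = ((⅓ + 54 + 3*√2*(3*√3)) + 943)*61 = ((⅓ + 54 + 9*√6) + 943)*61 = ((163/3 + 9*√6) + 943)*61 = (2992/3 + 9*√6)*61 = 182512/3 + 549*√6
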